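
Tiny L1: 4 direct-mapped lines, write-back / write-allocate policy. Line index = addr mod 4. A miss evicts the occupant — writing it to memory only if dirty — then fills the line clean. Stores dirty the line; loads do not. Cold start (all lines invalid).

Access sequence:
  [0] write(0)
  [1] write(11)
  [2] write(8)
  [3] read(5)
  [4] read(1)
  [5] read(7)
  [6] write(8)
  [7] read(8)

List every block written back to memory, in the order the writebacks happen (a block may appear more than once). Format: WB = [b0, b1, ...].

WB = [0, 11]

  0 | W B0 → L0 miss [D]
  1 | W B11 → L3 miss [D]
  2 | W B8 → L0 miss wb→B0 [D]
  3 | R B5 → L1 miss [-]
  4 | R B1 → L1 miss [-]
  5 | R B7 → L3 miss wb→B11 [-]
  6 | W B8 → L0 hit [D]
  7 | R B8 → L0 hit [D]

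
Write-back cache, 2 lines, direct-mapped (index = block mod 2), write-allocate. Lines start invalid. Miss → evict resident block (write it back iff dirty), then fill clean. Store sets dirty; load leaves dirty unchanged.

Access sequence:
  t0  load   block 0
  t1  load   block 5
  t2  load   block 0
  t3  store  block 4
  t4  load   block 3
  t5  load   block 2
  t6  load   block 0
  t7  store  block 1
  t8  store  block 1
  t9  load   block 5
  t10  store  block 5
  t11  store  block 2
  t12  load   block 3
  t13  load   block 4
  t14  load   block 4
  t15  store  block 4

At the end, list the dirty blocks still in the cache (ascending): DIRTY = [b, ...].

DIRTY = [4]

  0 | R B0 → L0 miss [-]
  1 | R B5 → L1 miss [-]
  2 | R B0 → L0 hit [-]
  3 | W B4 → L0 miss [D]
  4 | R B3 → L1 miss [-]
  5 | R B2 → L0 miss wb→B4 [-]
  6 | R B0 → L0 miss [-]
  7 | W B1 → L1 miss [D]
  8 | W B1 → L1 hit [D]
  9 | R B5 → L1 miss wb→B1 [-]
  10 | W B5 → L1 hit [D]
  11 | W B2 → L0 miss [D]
  12 | R B3 → L1 miss wb→B5 [-]
  13 | R B4 → L0 miss wb→B2 [-]
  14 | R B4 → L0 hit [-]
  15 | W B4 → L0 hit [D]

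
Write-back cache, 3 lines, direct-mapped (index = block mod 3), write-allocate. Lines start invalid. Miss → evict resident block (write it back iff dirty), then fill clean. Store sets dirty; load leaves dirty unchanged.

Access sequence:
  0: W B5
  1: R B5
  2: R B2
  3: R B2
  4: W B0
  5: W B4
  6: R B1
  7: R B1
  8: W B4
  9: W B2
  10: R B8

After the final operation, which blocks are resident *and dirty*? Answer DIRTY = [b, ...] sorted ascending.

0: W B5 → L2 miss [D]
1: R B5 → L2 hit [D]
2: R B2 → L2 miss wb→B5 [-]
3: R B2 → L2 hit [-]
4: W B0 → L0 miss [D]
5: W B4 → L1 miss [D]
6: R B1 → L1 miss wb→B4 [-]
7: R B1 → L1 hit [-]
8: W B4 → L1 miss [D]
9: W B2 → L2 hit [D]
10: R B8 → L2 miss wb→B2 [-]

DIRTY = [0, 4]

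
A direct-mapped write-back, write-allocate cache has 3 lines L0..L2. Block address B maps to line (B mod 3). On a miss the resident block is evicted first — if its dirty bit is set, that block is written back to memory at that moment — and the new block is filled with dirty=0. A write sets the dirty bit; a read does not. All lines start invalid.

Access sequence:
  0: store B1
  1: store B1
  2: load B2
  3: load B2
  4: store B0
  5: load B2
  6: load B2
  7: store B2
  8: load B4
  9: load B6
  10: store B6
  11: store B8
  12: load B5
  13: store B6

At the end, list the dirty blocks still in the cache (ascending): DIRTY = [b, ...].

DIRTY = [6]

  0 | W B1 → L1 miss [D]
  1 | W B1 → L1 hit [D]
  2 | R B2 → L2 miss [-]
  3 | R B2 → L2 hit [-]
  4 | W B0 → L0 miss [D]
  5 | R B2 → L2 hit [-]
  6 | R B2 → L2 hit [-]
  7 | W B2 → L2 hit [D]
  8 | R B4 → L1 miss wb→B1 [-]
  9 | R B6 → L0 miss wb→B0 [-]
  10 | W B6 → L0 hit [D]
  11 | W B8 → L2 miss wb→B2 [D]
  12 | R B5 → L2 miss wb→B8 [-]
  13 | W B6 → L0 hit [D]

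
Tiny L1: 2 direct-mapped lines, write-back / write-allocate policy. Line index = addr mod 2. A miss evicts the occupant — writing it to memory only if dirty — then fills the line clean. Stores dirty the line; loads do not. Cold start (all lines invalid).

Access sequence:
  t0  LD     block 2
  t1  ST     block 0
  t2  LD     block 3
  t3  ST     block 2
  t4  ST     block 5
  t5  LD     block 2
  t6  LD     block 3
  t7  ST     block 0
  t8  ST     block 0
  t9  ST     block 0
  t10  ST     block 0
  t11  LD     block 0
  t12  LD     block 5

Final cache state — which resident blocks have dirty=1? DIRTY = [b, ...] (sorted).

  0 | R B2 → L0 miss [-]
  1 | W B0 → L0 miss [D]
  2 | R B3 → L1 miss [-]
  3 | W B2 → L0 miss wb→B0 [D]
  4 | W B5 → L1 miss [D]
  5 | R B2 → L0 hit [D]
  6 | R B3 → L1 miss wb→B5 [-]
  7 | W B0 → L0 miss wb→B2 [D]
  8 | W B0 → L0 hit [D]
  9 | W B0 → L0 hit [D]
  10 | W B0 → L0 hit [D]
  11 | R B0 → L0 hit [D]
  12 | R B5 → L1 miss [-]

DIRTY = [0]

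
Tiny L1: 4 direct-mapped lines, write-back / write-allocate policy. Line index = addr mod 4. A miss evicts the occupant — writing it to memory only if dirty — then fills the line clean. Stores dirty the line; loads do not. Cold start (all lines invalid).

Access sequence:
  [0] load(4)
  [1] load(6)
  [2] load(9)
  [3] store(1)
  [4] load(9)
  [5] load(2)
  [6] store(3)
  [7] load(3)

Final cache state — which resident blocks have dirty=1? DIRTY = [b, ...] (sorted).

0: R B4 → L0 miss [-]
1: R B6 → L2 miss [-]
2: R B9 → L1 miss [-]
3: W B1 → L1 miss [D]
4: R B9 → L1 miss wb→B1 [-]
5: R B2 → L2 miss [-]
6: W B3 → L3 miss [D]
7: R B3 → L3 hit [D]

DIRTY = [3]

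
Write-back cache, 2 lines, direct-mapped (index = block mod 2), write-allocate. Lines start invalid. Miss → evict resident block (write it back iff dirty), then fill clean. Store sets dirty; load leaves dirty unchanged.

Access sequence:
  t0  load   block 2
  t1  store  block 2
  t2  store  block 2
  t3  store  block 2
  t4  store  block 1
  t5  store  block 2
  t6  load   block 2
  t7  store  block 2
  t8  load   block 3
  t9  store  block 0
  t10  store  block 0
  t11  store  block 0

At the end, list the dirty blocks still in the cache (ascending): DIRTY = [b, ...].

  0 | R B2 → L0 miss [-]
  1 | W B2 → L0 hit [D]
  2 | W B2 → L0 hit [D]
  3 | W B2 → L0 hit [D]
  4 | W B1 → L1 miss [D]
  5 | W B2 → L0 hit [D]
  6 | R B2 → L0 hit [D]
  7 | W B2 → L0 hit [D]
  8 | R B3 → L1 miss wb→B1 [-]
  9 | W B0 → L0 miss wb→B2 [D]
  10 | W B0 → L0 hit [D]
  11 | W B0 → L0 hit [D]

DIRTY = [0]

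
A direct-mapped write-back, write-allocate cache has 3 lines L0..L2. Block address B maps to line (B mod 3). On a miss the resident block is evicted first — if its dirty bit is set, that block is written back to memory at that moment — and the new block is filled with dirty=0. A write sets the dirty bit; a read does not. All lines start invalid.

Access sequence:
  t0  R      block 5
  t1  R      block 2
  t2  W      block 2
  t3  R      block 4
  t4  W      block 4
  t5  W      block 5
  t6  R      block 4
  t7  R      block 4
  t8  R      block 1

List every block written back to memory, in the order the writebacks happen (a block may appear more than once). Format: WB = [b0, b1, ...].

WB = [2, 4]

  0 | R B5 → L2 miss [-]
  1 | R B2 → L2 miss [-]
  2 | W B2 → L2 hit [D]
  3 | R B4 → L1 miss [-]
  4 | W B4 → L1 hit [D]
  5 | W B5 → L2 miss wb→B2 [D]
  6 | R B4 → L1 hit [D]
  7 | R B4 → L1 hit [D]
  8 | R B1 → L1 miss wb→B4 [-]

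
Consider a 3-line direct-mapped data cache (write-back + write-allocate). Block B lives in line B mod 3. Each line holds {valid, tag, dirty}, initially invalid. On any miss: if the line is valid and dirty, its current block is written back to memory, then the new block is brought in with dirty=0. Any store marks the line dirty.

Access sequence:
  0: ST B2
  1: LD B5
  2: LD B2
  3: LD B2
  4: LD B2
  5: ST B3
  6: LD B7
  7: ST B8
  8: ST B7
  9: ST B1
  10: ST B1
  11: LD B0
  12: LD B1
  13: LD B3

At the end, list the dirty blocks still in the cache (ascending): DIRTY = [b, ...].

DIRTY = [1, 8]

  0 | W B2 → L2 miss [D]
  1 | R B5 → L2 miss wb→B2 [-]
  2 | R B2 → L2 miss [-]
  3 | R B2 → L2 hit [-]
  4 | R B2 → L2 hit [-]
  5 | W B3 → L0 miss [D]
  6 | R B7 → L1 miss [-]
  7 | W B8 → L2 miss [D]
  8 | W B7 → L1 hit [D]
  9 | W B1 → L1 miss wb→B7 [D]
  10 | W B1 → L1 hit [D]
  11 | R B0 → L0 miss wb→B3 [-]
  12 | R B1 → L1 hit [D]
  13 | R B3 → L0 miss [-]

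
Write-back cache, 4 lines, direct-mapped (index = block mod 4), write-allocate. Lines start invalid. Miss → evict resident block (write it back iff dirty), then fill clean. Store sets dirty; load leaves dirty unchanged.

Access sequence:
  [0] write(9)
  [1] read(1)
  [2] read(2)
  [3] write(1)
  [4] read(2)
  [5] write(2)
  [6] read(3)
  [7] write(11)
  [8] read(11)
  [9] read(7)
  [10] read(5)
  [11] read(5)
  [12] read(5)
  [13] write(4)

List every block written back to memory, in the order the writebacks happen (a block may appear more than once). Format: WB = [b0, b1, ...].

0: W B9 → L1 miss [D]
1: R B1 → L1 miss wb→B9 [-]
2: R B2 → L2 miss [-]
3: W B1 → L1 hit [D]
4: R B2 → L2 hit [-]
5: W B2 → L2 hit [D]
6: R B3 → L3 miss [-]
7: W B11 → L3 miss [D]
8: R B11 → L3 hit [D]
9: R B7 → L3 miss wb→B11 [-]
10: R B5 → L1 miss wb→B1 [-]
11: R B5 → L1 hit [-]
12: R B5 → L1 hit [-]
13: W B4 → L0 miss [D]

WB = [9, 11, 1]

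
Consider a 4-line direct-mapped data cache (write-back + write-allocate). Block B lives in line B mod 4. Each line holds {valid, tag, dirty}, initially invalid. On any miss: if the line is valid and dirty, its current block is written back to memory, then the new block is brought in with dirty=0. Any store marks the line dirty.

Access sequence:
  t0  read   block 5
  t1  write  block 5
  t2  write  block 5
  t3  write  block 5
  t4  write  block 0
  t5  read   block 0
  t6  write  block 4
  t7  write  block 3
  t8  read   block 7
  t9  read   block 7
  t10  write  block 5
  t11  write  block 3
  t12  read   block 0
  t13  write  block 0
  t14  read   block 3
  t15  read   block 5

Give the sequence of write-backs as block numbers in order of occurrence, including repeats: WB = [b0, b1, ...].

WB = [0, 3, 4]

0: R B5 → L1 miss [-]
1: W B5 → L1 hit [D]
2: W B5 → L1 hit [D]
3: W B5 → L1 hit [D]
4: W B0 → L0 miss [D]
5: R B0 → L0 hit [D]
6: W B4 → L0 miss wb→B0 [D]
7: W B3 → L3 miss [D]
8: R B7 → L3 miss wb→B3 [-]
9: R B7 → L3 hit [-]
10: W B5 → L1 hit [D]
11: W B3 → L3 miss [D]
12: R B0 → L0 miss wb→B4 [-]
13: W B0 → L0 hit [D]
14: R B3 → L3 hit [D]
15: R B5 → L1 hit [D]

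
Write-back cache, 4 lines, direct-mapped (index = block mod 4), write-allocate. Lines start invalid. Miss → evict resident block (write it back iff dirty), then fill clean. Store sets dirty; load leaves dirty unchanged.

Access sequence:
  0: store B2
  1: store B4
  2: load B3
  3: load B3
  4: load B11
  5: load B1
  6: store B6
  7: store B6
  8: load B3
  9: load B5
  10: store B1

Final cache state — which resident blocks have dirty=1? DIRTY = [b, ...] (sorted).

DIRTY = [1, 4, 6]

0: W B2 → L2 miss [D]
1: W B4 → L0 miss [D]
2: R B3 → L3 miss [-]
3: R B3 → L3 hit [-]
4: R B11 → L3 miss [-]
5: R B1 → L1 miss [-]
6: W B6 → L2 miss wb→B2 [D]
7: W B6 → L2 hit [D]
8: R B3 → L3 miss [-]
9: R B5 → L1 miss [-]
10: W B1 → L1 miss [D]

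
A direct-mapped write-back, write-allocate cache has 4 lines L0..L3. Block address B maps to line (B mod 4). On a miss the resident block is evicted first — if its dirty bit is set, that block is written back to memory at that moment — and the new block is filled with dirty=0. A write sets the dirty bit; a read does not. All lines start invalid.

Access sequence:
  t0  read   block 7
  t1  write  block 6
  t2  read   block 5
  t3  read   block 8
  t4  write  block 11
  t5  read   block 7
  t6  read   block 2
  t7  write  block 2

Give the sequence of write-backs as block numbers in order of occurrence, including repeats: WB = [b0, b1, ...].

WB = [11, 6]

0: R B7 → L3 miss [-]
1: W B6 → L2 miss [D]
2: R B5 → L1 miss [-]
3: R B8 → L0 miss [-]
4: W B11 → L3 miss [D]
5: R B7 → L3 miss wb→B11 [-]
6: R B2 → L2 miss wb→B6 [-]
7: W B2 → L2 hit [D]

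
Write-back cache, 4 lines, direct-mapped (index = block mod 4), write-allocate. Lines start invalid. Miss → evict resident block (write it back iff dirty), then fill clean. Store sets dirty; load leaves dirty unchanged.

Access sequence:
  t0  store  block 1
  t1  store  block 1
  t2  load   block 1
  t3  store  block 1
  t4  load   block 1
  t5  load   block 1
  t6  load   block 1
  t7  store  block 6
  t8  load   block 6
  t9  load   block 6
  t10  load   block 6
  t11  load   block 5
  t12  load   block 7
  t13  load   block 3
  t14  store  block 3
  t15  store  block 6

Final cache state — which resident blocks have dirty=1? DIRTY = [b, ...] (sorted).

DIRTY = [3, 6]

  0 | W B1 → L1 miss [D]
  1 | W B1 → L1 hit [D]
  2 | R B1 → L1 hit [D]
  3 | W B1 → L1 hit [D]
  4 | R B1 → L1 hit [D]
  5 | R B1 → L1 hit [D]
  6 | R B1 → L1 hit [D]
  7 | W B6 → L2 miss [D]
  8 | R B6 → L2 hit [D]
  9 | R B6 → L2 hit [D]
  10 | R B6 → L2 hit [D]
  11 | R B5 → L1 miss wb→B1 [-]
  12 | R B7 → L3 miss [-]
  13 | R B3 → L3 miss [-]
  14 | W B3 → L3 hit [D]
  15 | W B6 → L2 hit [D]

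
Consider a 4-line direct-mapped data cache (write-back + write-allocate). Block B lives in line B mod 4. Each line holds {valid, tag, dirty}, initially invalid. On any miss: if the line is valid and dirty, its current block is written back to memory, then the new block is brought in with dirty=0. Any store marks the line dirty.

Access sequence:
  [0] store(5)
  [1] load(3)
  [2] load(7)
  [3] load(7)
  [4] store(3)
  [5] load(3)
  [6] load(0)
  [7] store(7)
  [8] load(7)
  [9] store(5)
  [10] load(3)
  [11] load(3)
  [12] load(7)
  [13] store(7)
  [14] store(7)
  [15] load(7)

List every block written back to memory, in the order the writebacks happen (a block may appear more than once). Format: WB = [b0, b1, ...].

WB = [3, 7]

0: W B5 → L1 miss [D]
1: R B3 → L3 miss [-]
2: R B7 → L3 miss [-]
3: R B7 → L3 hit [-]
4: W B3 → L3 miss [D]
5: R B3 → L3 hit [D]
6: R B0 → L0 miss [-]
7: W B7 → L3 miss wb→B3 [D]
8: R B7 → L3 hit [D]
9: W B5 → L1 hit [D]
10: R B3 → L3 miss wb→B7 [-]
11: R B3 → L3 hit [-]
12: R B7 → L3 miss [-]
13: W B7 → L3 hit [D]
14: W B7 → L3 hit [D]
15: R B7 → L3 hit [D]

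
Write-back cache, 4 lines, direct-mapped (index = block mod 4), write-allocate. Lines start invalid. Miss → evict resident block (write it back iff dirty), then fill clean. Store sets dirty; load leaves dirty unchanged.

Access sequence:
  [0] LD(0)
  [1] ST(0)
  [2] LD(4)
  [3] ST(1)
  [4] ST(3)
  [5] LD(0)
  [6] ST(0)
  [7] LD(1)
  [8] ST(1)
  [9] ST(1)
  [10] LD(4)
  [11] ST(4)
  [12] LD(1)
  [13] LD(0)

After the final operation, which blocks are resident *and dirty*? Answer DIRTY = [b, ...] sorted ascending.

0: R B0 → L0 miss [-]
1: W B0 → L0 hit [D]
2: R B4 → L0 miss wb→B0 [-]
3: W B1 → L1 miss [D]
4: W B3 → L3 miss [D]
5: R B0 → L0 miss [-]
6: W B0 → L0 hit [D]
7: R B1 → L1 hit [D]
8: W B1 → L1 hit [D]
9: W B1 → L1 hit [D]
10: R B4 → L0 miss wb→B0 [-]
11: W B4 → L0 hit [D]
12: R B1 → L1 hit [D]
13: R B0 → L0 miss wb→B4 [-]

DIRTY = [1, 3]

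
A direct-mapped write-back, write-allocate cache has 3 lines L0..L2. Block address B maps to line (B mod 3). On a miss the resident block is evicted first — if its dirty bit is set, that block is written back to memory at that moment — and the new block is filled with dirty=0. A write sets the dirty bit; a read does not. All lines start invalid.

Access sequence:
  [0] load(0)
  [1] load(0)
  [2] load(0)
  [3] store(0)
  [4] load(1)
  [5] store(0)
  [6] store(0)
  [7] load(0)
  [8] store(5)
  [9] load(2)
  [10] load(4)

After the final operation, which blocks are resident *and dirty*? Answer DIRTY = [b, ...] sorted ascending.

0: R B0 → L0 miss [-]
1: R B0 → L0 hit [-]
2: R B0 → L0 hit [-]
3: W B0 → L0 hit [D]
4: R B1 → L1 miss [-]
5: W B0 → L0 hit [D]
6: W B0 → L0 hit [D]
7: R B0 → L0 hit [D]
8: W B5 → L2 miss [D]
9: R B2 → L2 miss wb→B5 [-]
10: R B4 → L1 miss [-]

DIRTY = [0]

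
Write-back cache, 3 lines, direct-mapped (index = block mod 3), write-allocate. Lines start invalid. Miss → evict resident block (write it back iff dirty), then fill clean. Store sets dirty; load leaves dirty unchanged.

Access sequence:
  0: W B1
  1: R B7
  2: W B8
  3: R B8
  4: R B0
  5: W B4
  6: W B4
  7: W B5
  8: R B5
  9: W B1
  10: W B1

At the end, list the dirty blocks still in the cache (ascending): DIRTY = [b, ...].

DIRTY = [1, 5]

0: W B1 → L1 miss [D]
1: R B7 → L1 miss wb→B1 [-]
2: W B8 → L2 miss [D]
3: R B8 → L2 hit [D]
4: R B0 → L0 miss [-]
5: W B4 → L1 miss [D]
6: W B4 → L1 hit [D]
7: W B5 → L2 miss wb→B8 [D]
8: R B5 → L2 hit [D]
9: W B1 → L1 miss wb→B4 [D]
10: W B1 → L1 hit [D]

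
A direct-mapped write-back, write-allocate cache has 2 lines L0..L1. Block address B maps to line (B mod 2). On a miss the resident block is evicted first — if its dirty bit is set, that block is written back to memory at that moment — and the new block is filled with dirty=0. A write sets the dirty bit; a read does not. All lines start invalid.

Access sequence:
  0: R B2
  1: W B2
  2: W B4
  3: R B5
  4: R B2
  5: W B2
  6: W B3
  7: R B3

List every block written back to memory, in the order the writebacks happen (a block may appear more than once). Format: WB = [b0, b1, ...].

WB = [2, 4]

0: R B2 → L0 miss [-]
1: W B2 → L0 hit [D]
2: W B4 → L0 miss wb→B2 [D]
3: R B5 → L1 miss [-]
4: R B2 → L0 miss wb→B4 [-]
5: W B2 → L0 hit [D]
6: W B3 → L1 miss [D]
7: R B3 → L1 hit [D]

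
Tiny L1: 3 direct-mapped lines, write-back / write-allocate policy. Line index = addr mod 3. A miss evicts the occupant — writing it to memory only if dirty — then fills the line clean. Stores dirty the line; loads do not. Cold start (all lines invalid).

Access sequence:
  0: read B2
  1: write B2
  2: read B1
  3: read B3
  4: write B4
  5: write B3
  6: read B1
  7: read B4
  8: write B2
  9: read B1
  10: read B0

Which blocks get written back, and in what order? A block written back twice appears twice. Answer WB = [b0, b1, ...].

  0 | R B2 → L2 miss [-]
  1 | W B2 → L2 hit [D]
  2 | R B1 → L1 miss [-]
  3 | R B3 → L0 miss [-]
  4 | W B4 → L1 miss [D]
  5 | W B3 → L0 hit [D]
  6 | R B1 → L1 miss wb→B4 [-]
  7 | R B4 → L1 miss [-]
  8 | W B2 → L2 hit [D]
  9 | R B1 → L1 miss [-]
  10 | R B0 → L0 miss wb→B3 [-]

WB = [4, 3]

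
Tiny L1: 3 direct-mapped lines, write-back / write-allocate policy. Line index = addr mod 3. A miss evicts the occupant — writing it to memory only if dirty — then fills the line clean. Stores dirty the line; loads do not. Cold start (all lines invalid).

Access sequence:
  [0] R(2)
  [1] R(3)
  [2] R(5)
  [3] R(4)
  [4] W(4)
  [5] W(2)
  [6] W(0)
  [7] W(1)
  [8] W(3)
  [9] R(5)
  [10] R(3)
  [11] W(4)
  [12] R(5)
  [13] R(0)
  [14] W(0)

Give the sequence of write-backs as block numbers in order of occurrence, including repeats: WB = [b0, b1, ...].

0: R B2 → L2 miss [-]
1: R B3 → L0 miss [-]
2: R B5 → L2 miss [-]
3: R B4 → L1 miss [-]
4: W B4 → L1 hit [D]
5: W B2 → L2 miss [D]
6: W B0 → L0 miss [D]
7: W B1 → L1 miss wb→B4 [D]
8: W B3 → L0 miss wb→B0 [D]
9: R B5 → L2 miss wb→B2 [-]
10: R B3 → L0 hit [D]
11: W B4 → L1 miss wb→B1 [D]
12: R B5 → L2 hit [-]
13: R B0 → L0 miss wb→B3 [-]
14: W B0 → L0 hit [D]

WB = [4, 0, 2, 1, 3]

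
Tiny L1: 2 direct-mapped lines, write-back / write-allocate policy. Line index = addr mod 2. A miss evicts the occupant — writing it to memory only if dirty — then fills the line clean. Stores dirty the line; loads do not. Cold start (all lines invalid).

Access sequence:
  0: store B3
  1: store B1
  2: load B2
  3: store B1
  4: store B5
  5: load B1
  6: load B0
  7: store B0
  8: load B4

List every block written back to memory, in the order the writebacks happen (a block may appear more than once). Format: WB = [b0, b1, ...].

0: W B3 → L1 miss [D]
1: W B1 → L1 miss wb→B3 [D]
2: R B2 → L0 miss [-]
3: W B1 → L1 hit [D]
4: W B5 → L1 miss wb→B1 [D]
5: R B1 → L1 miss wb→B5 [-]
6: R B0 → L0 miss [-]
7: W B0 → L0 hit [D]
8: R B4 → L0 miss wb→B0 [-]

WB = [3, 1, 5, 0]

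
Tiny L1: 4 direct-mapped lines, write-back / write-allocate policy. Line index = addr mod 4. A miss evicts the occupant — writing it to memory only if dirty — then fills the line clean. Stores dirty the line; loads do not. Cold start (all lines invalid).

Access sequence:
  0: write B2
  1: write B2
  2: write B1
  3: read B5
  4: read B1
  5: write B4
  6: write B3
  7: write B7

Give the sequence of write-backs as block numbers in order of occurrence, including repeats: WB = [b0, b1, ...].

0: W B2 → L2 miss [D]
1: W B2 → L2 hit [D]
2: W B1 → L1 miss [D]
3: R B5 → L1 miss wb→B1 [-]
4: R B1 → L1 miss [-]
5: W B4 → L0 miss [D]
6: W B3 → L3 miss [D]
7: W B7 → L3 miss wb→B3 [D]

WB = [1, 3]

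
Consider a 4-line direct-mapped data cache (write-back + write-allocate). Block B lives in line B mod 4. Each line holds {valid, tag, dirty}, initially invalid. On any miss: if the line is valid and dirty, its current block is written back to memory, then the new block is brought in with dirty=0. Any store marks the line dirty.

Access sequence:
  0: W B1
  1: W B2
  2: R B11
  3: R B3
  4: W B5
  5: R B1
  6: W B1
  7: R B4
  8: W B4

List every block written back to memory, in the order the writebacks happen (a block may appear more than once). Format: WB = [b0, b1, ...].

WB = [1, 5]

0: W B1 -> L1 miss  d=D]
1: W B2 -> L2 miss  d=D]
2: R B11 -> L3 miss  d=-]
3: R B3 -> L3 miss  d=-]
4: W B5 -> L1 miss wb->B1  d=D]
5: R B1 -> L1 miss wb->B5  d=-]
6: W B1 -> L1 hit  d=D]
7: R B4 -> L0 miss  d=-]
8: W B4 -> L0 hit  d=D]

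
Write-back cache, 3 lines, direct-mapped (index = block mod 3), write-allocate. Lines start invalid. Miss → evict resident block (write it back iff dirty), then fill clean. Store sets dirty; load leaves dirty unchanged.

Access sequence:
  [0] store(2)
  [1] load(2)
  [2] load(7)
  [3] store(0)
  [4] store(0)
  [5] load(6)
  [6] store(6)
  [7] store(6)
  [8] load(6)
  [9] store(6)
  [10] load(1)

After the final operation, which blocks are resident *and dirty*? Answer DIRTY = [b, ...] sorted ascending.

DIRTY = [2, 6]

0: W B2 -> L2 miss  d=D]
1: R B2 -> L2 hit  d=D]
2: R B7 -> L1 miss  d=-]
3: W B0 -> L0 miss  d=D]
4: W B0 -> L0 hit  d=D]
5: R B6 -> L0 miss wb->B0  d=-]
6: W B6 -> L0 hit  d=D]
7: W B6 -> L0 hit  d=D]
8: R B6 -> L0 hit  d=D]
9: W B6 -> L0 hit  d=D]
10: R B1 -> L1 miss  d=-]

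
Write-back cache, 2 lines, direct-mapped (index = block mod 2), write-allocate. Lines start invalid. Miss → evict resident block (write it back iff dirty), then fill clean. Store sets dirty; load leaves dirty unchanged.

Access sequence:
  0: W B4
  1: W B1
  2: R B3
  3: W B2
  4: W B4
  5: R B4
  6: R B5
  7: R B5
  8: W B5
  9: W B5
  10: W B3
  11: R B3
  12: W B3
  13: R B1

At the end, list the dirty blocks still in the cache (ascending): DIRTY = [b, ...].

DIRTY = [4]

0: W B4 → L0 miss [D]
1: W B1 → L1 miss [D]
2: R B3 → L1 miss wb→B1 [-]
3: W B2 → L0 miss wb→B4 [D]
4: W B4 → L0 miss wb→B2 [D]
5: R B4 → L0 hit [D]
6: R B5 → L1 miss [-]
7: R B5 → L1 hit [-]
8: W B5 → L1 hit [D]
9: W B5 → L1 hit [D]
10: W B3 → L1 miss wb→B5 [D]
11: R B3 → L1 hit [D]
12: W B3 → L1 hit [D]
13: R B1 → L1 miss wb→B3 [-]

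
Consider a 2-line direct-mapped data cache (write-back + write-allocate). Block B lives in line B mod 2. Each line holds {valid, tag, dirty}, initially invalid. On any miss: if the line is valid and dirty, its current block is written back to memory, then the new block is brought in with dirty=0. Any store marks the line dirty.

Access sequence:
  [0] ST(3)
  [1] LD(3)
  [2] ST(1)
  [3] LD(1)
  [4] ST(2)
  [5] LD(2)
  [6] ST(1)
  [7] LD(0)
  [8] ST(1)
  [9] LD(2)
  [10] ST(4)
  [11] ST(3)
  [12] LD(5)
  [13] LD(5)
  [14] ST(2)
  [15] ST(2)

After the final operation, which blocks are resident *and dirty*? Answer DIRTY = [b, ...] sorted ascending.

0: W B3 → L1 miss [D]
1: R B3 → L1 hit [D]
2: W B1 → L1 miss wb→B3 [D]
3: R B1 → L1 hit [D]
4: W B2 → L0 miss [D]
5: R B2 → L0 hit [D]
6: W B1 → L1 hit [D]
7: R B0 → L0 miss wb→B2 [-]
8: W B1 → L1 hit [D]
9: R B2 → L0 miss [-]
10: W B4 → L0 miss [D]
11: W B3 → L1 miss wb→B1 [D]
12: R B5 → L1 miss wb→B3 [-]
13: R B5 → L1 hit [-]
14: W B2 → L0 miss wb→B4 [D]
15: W B2 → L0 hit [D]

DIRTY = [2]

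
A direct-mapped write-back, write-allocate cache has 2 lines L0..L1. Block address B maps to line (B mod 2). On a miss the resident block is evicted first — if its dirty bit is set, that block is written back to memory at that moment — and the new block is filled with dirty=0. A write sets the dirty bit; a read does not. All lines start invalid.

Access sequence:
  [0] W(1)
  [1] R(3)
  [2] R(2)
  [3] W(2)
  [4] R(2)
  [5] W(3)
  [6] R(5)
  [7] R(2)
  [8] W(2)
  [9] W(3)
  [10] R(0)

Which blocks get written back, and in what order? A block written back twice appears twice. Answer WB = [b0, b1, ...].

WB = [1, 3, 2]

0: W B1 -> L1 miss  d=D]
1: R B3 -> L1 miss wb->B1  d=-]
2: R B2 -> L0 miss  d=-]
3: W B2 -> L0 hit  d=D]
4: R B2 -> L0 hit  d=D]
5: W B3 -> L1 hit  d=D]
6: R B5 -> L1 miss wb->B3  d=-]
7: R B2 -> L0 hit  d=D]
8: W B2 -> L0 hit  d=D]
9: W B3 -> L1 miss  d=D]
10: R B0 -> L0 miss wb->B2  d=-]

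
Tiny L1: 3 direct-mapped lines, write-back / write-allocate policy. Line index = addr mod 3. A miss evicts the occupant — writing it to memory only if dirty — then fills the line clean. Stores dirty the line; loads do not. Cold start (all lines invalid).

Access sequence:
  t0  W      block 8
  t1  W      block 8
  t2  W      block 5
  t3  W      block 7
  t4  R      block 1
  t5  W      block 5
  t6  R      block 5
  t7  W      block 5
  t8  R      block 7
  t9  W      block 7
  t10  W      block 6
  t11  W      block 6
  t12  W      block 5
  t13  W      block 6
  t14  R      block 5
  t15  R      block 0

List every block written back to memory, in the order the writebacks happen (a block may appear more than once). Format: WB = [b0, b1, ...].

WB = [8, 7, 6]

  0 | W B8 → L2 miss [D]
  1 | W B8 → L2 hit [D]
  2 | W B5 → L2 miss wb→B8 [D]
  3 | W B7 → L1 miss [D]
  4 | R B1 → L1 miss wb→B7 [-]
  5 | W B5 → L2 hit [D]
  6 | R B5 → L2 hit [D]
  7 | W B5 → L2 hit [D]
  8 | R B7 → L1 miss [-]
  9 | W B7 → L1 hit [D]
  10 | W B6 → L0 miss [D]
  11 | W B6 → L0 hit [D]
  12 | W B5 → L2 hit [D]
  13 | W B6 → L0 hit [D]
  14 | R B5 → L2 hit [D]
  15 | R B0 → L0 miss wb→B6 [-]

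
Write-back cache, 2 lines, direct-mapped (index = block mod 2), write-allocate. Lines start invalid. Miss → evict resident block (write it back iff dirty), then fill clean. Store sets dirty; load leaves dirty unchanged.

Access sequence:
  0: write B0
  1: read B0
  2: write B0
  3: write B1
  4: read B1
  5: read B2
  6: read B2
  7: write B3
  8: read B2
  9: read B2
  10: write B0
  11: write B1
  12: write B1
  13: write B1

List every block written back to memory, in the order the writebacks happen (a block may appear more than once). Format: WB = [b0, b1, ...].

0: W B0 -> L0 miss  d=D]
1: R B0 -> L0 hit  d=D]
2: W B0 -> L0 hit  d=D]
3: W B1 -> L1 miss  d=D]
4: R B1 -> L1 hit  d=D]
5: R B2 -> L0 miss wb->B0  d=-]
6: R B2 -> L0 hit  d=-]
7: W B3 -> L1 miss wb->B1  d=D]
8: R B2 -> L0 hit  d=-]
9: R B2 -> L0 hit  d=-]
10: W B0 -> L0 miss  d=D]
11: W B1 -> L1 miss wb->B3  d=D]
12: W B1 -> L1 hit  d=D]
13: W B1 -> L1 hit  d=D]

WB = [0, 1, 3]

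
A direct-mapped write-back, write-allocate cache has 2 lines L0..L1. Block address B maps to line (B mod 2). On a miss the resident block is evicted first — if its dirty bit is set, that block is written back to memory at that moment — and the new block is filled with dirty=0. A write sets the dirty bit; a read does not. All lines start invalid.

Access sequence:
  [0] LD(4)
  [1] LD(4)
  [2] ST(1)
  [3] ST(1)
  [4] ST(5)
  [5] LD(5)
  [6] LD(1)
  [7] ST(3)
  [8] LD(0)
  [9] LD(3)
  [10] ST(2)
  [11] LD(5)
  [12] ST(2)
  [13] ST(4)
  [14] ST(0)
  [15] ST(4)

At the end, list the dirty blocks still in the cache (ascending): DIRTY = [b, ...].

0: R B4 → L0 miss [-]
1: R B4 → L0 hit [-]
2: W B1 → L1 miss [D]
3: W B1 → L1 hit [D]
4: W B5 → L1 miss wb→B1 [D]
5: R B5 → L1 hit [D]
6: R B1 → L1 miss wb→B5 [-]
7: W B3 → L1 miss [D]
8: R B0 → L0 miss [-]
9: R B3 → L1 hit [D]
10: W B2 → L0 miss [D]
11: R B5 → L1 miss wb→B3 [-]
12: W B2 → L0 hit [D]
13: W B4 → L0 miss wb→B2 [D]
14: W B0 → L0 miss wb→B4 [D]
15: W B4 → L0 miss wb→B0 [D]

DIRTY = [4]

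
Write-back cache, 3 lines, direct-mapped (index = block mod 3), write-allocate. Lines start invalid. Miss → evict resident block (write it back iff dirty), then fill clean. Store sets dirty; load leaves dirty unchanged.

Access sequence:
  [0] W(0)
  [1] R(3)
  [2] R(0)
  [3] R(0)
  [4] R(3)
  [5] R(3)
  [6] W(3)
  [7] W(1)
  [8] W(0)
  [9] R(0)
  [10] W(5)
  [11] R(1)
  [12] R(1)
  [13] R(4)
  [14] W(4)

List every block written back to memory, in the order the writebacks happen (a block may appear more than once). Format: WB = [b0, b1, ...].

0: W B0 -> L0 miss  d=D]
1: R B3 -> L0 miss wb->B0  d=-]
2: R B0 -> L0 miss  d=-]
3: R B0 -> L0 hit  d=-]
4: R B3 -> L0 miss  d=-]
5: R B3 -> L0 hit  d=-]
6: W B3 -> L0 hit  d=D]
7: W B1 -> L1 miss  d=D]
8: W B0 -> L0 miss wb->B3  d=D]
9: R B0 -> L0 hit  d=D]
10: W B5 -> L2 miss  d=D]
11: R B1 -> L1 hit  d=D]
12: R B1 -> L1 hit  d=D]
13: R B4 -> L1 miss wb->B1  d=-]
14: W B4 -> L1 hit  d=D]

WB = [0, 3, 1]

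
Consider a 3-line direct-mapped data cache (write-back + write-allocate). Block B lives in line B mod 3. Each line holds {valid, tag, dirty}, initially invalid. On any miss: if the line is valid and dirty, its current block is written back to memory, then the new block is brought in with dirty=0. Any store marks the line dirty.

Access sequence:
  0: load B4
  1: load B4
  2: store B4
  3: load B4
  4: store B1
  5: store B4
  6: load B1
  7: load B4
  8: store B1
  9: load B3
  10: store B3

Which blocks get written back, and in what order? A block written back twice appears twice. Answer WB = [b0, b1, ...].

0: R B4 -> L1 miss  d=-]
1: R B4 -> L1 hit  d=-]
2: W B4 -> L1 hit  d=D]
3: R B4 -> L1 hit  d=D]
4: W B1 -> L1 miss wb->B4  d=D]
5: W B4 -> L1 miss wb->B1  d=D]
6: R B1 -> L1 miss wb->B4  d=-]
7: R B4 -> L1 miss  d=-]
8: W B1 -> L1 miss  d=D]
9: R B3 -> L0 miss  d=-]
10: W B3 -> L0 hit  d=D]

WB = [4, 1, 4]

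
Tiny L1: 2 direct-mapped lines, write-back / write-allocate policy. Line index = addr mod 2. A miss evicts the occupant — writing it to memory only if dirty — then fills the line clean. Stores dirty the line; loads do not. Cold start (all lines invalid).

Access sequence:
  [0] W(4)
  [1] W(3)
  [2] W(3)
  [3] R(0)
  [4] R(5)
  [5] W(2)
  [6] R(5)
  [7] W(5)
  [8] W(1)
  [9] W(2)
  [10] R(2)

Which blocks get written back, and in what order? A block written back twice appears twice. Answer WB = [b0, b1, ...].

0: W B4 → L0 miss [D]
1: W B3 → L1 miss [D]
2: W B3 → L1 hit [D]
3: R B0 → L0 miss wb→B4 [-]
4: R B5 → L1 miss wb→B3 [-]
5: W B2 → L0 miss [D]
6: R B5 → L1 hit [-]
7: W B5 → L1 hit [D]
8: W B1 → L1 miss wb→B5 [D]
9: W B2 → L0 hit [D]
10: R B2 → L0 hit [D]

WB = [4, 3, 5]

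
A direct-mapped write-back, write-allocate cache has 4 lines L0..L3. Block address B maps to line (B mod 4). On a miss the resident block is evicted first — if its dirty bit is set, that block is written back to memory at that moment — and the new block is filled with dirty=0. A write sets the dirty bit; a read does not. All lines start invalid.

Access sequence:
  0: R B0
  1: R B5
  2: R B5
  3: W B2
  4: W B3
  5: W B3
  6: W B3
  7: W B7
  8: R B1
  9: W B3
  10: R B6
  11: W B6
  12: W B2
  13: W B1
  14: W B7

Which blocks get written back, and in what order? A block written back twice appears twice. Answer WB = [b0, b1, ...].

WB = [3, 7, 2, 6, 3]

  0 | R B0 → L0 miss [-]
  1 | R B5 → L1 miss [-]
  2 | R B5 → L1 hit [-]
  3 | W B2 → L2 miss [D]
  4 | W B3 → L3 miss [D]
  5 | W B3 → L3 hit [D]
  6 | W B3 → L3 hit [D]
  7 | W B7 → L3 miss wb→B3 [D]
  8 | R B1 → L1 miss [-]
  9 | W B3 → L3 miss wb→B7 [D]
  10 | R B6 → L2 miss wb→B2 [-]
  11 | W B6 → L2 hit [D]
  12 | W B2 → L2 miss wb→B6 [D]
  13 | W B1 → L1 hit [D]
  14 | W B7 → L3 miss wb→B3 [D]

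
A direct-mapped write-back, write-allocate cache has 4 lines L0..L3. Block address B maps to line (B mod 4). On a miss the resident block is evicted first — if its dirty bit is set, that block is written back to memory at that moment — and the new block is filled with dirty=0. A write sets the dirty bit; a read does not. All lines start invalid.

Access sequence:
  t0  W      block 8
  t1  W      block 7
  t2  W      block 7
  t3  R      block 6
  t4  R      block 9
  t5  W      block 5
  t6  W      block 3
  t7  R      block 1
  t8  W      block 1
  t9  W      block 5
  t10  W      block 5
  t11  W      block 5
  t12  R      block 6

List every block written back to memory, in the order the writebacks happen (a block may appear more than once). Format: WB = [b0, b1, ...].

  0 | W B8 → L0 miss [D]
  1 | W B7 → L3 miss [D]
  2 | W B7 → L3 hit [D]
  3 | R B6 → L2 miss [-]
  4 | R B9 → L1 miss [-]
  5 | W B5 → L1 miss [D]
  6 | W B3 → L3 miss wb→B7 [D]
  7 | R B1 → L1 miss wb→B5 [-]
  8 | W B1 → L1 hit [D]
  9 | W B5 → L1 miss wb→B1 [D]
  10 | W B5 → L1 hit [D]
  11 | W B5 → L1 hit [D]
  12 | R B6 → L2 hit [-]

WB = [7, 5, 1]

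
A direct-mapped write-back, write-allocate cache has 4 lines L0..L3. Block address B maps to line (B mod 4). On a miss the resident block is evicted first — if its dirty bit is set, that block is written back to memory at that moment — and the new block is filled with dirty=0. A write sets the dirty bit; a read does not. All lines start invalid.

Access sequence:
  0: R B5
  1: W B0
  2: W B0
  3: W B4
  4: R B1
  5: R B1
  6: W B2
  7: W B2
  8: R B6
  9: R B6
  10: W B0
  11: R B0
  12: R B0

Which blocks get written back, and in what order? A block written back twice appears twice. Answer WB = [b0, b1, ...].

WB = [0, 2, 4]

0: R B5 -> L1 miss  d=-]
1: W B0 -> L0 miss  d=D]
2: W B0 -> L0 hit  d=D]
3: W B4 -> L0 miss wb->B0  d=D]
4: R B1 -> L1 miss  d=-]
5: R B1 -> L1 hit  d=-]
6: W B2 -> L2 miss  d=D]
7: W B2 -> L2 hit  d=D]
8: R B6 -> L2 miss wb->B2  d=-]
9: R B6 -> L2 hit  d=-]
10: W B0 -> L0 miss wb->B4  d=D]
11: R B0 -> L0 hit  d=D]
12: R B0 -> L0 hit  d=D]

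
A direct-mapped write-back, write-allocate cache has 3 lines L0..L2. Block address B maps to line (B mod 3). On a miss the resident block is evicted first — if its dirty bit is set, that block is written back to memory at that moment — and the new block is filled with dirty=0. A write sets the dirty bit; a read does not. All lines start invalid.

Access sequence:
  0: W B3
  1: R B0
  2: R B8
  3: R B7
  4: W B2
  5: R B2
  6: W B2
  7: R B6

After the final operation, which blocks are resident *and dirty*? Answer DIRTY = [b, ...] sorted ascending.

DIRTY = [2]

  0 | W B3 → L0 miss [D]
  1 | R B0 → L0 miss wb→B3 [-]
  2 | R B8 → L2 miss [-]
  3 | R B7 → L1 miss [-]
  4 | W B2 → L2 miss [D]
  5 | R B2 → L2 hit [D]
  6 | W B2 → L2 hit [D]
  7 | R B6 → L0 miss [-]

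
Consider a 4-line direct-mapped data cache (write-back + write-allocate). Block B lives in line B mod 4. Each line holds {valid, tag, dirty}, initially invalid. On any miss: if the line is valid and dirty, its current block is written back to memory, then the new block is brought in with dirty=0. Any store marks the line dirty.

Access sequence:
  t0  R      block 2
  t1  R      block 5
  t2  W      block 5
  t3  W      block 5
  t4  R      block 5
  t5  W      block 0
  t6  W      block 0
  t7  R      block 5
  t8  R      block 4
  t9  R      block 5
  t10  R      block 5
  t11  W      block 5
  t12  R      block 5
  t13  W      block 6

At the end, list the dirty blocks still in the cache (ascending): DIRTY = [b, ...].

0: R B2 → L2 miss [-]
1: R B5 → L1 miss [-]
2: W B5 → L1 hit [D]
3: W B5 → L1 hit [D]
4: R B5 → L1 hit [D]
5: W B0 → L0 miss [D]
6: W B0 → L0 hit [D]
7: R B5 → L1 hit [D]
8: R B4 → L0 miss wb→B0 [-]
9: R B5 → L1 hit [D]
10: R B5 → L1 hit [D]
11: W B5 → L1 hit [D]
12: R B5 → L1 hit [D]
13: W B6 → L2 miss [D]

DIRTY = [5, 6]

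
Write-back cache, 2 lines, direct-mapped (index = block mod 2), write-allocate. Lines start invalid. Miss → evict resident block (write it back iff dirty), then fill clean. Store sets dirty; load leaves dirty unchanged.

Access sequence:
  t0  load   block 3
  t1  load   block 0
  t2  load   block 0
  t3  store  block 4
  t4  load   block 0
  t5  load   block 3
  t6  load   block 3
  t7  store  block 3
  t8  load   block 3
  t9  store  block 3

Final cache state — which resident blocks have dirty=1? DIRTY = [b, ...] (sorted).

DIRTY = [3]

0: R B3 -> L1 miss  d=-]
1: R B0 -> L0 miss  d=-]
2: R B0 -> L0 hit  d=-]
3: W B4 -> L0 miss  d=D]
4: R B0 -> L0 miss wb->B4  d=-]
5: R B3 -> L1 hit  d=-]
6: R B3 -> L1 hit  d=-]
7: W B3 -> L1 hit  d=D]
8: R B3 -> L1 hit  d=D]
9: W B3 -> L1 hit  d=D]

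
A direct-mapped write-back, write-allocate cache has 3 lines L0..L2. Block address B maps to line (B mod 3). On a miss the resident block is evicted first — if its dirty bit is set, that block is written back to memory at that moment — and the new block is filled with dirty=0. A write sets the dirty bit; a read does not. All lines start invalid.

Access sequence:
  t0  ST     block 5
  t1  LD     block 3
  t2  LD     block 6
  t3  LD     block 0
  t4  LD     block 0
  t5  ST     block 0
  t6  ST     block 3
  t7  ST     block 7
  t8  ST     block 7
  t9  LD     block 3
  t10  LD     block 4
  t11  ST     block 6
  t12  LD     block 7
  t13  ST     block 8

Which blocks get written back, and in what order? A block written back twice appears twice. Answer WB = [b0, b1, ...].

0: W B5 -> L2 miss  d=D]
1: R B3 -> L0 miss  d=-]
2: R B6 -> L0 miss  d=-]
3: R B0 -> L0 miss  d=-]
4: R B0 -> L0 hit  d=-]
5: W B0 -> L0 hit  d=D]
6: W B3 -> L0 miss wb->B0  d=D]
7: W B7 -> L1 miss  d=D]
8: W B7 -> L1 hit  d=D]
9: R B3 -> L0 hit  d=D]
10: R B4 -> L1 miss wb->B7  d=-]
11: W B6 -> L0 miss wb->B3  d=D]
12: R B7 -> L1 miss  d=-]
13: W B8 -> L2 miss wb->B5  d=D]

WB = [0, 7, 3, 5]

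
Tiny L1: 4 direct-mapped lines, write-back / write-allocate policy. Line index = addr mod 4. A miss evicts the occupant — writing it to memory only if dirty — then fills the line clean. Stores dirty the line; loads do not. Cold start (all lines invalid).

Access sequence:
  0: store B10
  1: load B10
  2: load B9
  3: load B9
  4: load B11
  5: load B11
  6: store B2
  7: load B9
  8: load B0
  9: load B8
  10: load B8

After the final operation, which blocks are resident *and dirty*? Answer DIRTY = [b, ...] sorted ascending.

DIRTY = [2]

  0 | W B10 → L2 miss [D]
  1 | R B10 → L2 hit [D]
  2 | R B9 → L1 miss [-]
  3 | R B9 → L1 hit [-]
  4 | R B11 → L3 miss [-]
  5 | R B11 → L3 hit [-]
  6 | W B2 → L2 miss wb→B10 [D]
  7 | R B9 → L1 hit [-]
  8 | R B0 → L0 miss [-]
  9 | R B8 → L0 miss [-]
  10 | R B8 → L0 hit [-]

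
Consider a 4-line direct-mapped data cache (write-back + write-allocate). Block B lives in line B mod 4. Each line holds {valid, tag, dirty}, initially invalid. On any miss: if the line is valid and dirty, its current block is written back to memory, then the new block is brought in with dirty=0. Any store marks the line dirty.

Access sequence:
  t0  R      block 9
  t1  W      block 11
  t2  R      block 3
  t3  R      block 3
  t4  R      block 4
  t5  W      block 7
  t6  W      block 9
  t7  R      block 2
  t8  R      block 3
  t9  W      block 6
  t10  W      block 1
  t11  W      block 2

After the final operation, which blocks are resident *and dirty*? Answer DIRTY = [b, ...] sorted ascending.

0: R B9 → L1 miss [-]
1: W B11 → L3 miss [D]
2: R B3 → L3 miss wb→B11 [-]
3: R B3 → L3 hit [-]
4: R B4 → L0 miss [-]
5: W B7 → L3 miss [D]
6: W B9 → L1 hit [D]
7: R B2 → L2 miss [-]
8: R B3 → L3 miss wb→B7 [-]
9: W B6 → L2 miss [D]
10: W B1 → L1 miss wb→B9 [D]
11: W B2 → L2 miss wb→B6 [D]

DIRTY = [1, 2]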